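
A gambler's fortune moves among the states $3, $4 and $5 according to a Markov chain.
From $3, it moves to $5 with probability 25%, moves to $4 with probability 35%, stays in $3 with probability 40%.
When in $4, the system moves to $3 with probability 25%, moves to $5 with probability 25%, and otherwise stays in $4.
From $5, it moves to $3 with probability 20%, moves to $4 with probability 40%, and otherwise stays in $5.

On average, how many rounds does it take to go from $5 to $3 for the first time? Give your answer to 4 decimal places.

Let t(s) be the expected number of rounds to first reach $3 from state s, with t($3) = 0. Conditioning on the first round:
t($4) = 1 + 0.5·t($4) + 0.25·t($5)
t($5) = 1 + 0.4·t($4) + 0.4·t($5)
Solving: t($4) = 4.2500, t($5) = 4.5000.
Expected rounds from $5 to $3: 4.5000.

4.5000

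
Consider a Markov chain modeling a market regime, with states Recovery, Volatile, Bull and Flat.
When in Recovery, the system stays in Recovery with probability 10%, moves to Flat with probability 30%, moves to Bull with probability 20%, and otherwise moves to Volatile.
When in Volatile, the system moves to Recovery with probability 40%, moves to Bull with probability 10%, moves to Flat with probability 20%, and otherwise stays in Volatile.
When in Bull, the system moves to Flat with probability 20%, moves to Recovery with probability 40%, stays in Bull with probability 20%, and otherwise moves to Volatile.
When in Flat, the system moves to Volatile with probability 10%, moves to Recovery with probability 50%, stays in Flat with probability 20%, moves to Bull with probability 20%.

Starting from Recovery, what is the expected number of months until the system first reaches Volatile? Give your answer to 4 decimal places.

3.5256

Let t(s) be the expected number of months to first reach Volatile from state s, with t(Volatile) = 0. Conditioning on the first month:
t(Recovery) = 1 + 0.1·t(Recovery) + 0.2·t(Bull) + 0.3·t(Flat)
t(Bull) = 1 + 0.4·t(Recovery) + 0.2·t(Bull) + 0.2·t(Flat)
t(Flat) = 1 + 0.5·t(Recovery) + 0.2·t(Bull) + 0.2·t(Flat)
Solving: t(Recovery) = 3.5256, t(Bull) = 4.1346, t(Flat) = 4.4872.
Expected months from Recovery to Volatile: 3.5256.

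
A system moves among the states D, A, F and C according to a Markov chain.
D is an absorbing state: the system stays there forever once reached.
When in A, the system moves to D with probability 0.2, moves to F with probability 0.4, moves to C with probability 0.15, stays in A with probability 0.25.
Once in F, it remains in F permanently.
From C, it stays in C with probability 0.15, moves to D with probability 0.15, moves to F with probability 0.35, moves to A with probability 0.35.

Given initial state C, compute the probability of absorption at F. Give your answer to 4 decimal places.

Let h(s) be the probability of absorption at F starting from transient state s. Then h(F) = 1 and h(D) = 0. By first-step analysis:
h(A) = 0.2·0 + 0.25·h(A) + 0.4·1 + 0.15·h(C)
h(C) = 0.15·0 + 0.35·h(A) + 0.35·1 + 0.15·h(C)
Solving: h(A) = 0.6709, h(C) = 0.6880.
Starting from C, the probability is 0.6880.

0.6880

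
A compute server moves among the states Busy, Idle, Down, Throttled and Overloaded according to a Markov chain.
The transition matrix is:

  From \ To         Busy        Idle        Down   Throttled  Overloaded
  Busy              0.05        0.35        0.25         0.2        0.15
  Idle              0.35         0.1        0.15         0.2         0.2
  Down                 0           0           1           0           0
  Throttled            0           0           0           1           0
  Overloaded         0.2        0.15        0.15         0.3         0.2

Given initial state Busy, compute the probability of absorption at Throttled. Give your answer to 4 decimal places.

Let h(s) be the probability of absorption at Throttled starting from transient state s. Then h(Throttled) = 1 and h(Down) = 0. By first-step analysis:
h(Busy) = 0.05·h(Busy) + 0.35·h(Idle) + 0.25·0 + 0.2·1 + 0.15·h(Overloaded)
h(Idle) = 0.35·h(Busy) + 0.1·h(Idle) + 0.15·0 + 0.2·1 + 0.2·h(Overloaded)
h(Overloaded) = 0.2·h(Busy) + 0.15·h(Idle) + 0.15·0 + 0.3·1 + 0.2·h(Overloaded)
Solving: h(Busy) = 0.5112, h(Idle) = 0.5559, h(Overloaded) = 0.6070.
Starting from Busy, the probability is 0.5112.

0.5112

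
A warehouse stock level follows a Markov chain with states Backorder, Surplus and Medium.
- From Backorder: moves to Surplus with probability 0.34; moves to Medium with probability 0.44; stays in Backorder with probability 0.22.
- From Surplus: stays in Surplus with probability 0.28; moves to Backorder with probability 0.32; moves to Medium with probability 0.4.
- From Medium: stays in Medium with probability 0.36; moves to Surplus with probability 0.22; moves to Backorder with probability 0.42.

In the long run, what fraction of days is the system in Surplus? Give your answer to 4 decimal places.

0.2758

Let the stationary distribution be π with π = πP and π_1 + π_2 + π_3 = 1.
π_1 = 0.22·π_1 + 0.32·π_2 + 0.42·π_3
π_2 = 0.34·π_1 + 0.28·π_2 + 0.22·π_3
Solving with the normalization constraint gives π = (0.3270, 0.2758, 0.3972).
So the stationary probability of Surplus is 0.2758.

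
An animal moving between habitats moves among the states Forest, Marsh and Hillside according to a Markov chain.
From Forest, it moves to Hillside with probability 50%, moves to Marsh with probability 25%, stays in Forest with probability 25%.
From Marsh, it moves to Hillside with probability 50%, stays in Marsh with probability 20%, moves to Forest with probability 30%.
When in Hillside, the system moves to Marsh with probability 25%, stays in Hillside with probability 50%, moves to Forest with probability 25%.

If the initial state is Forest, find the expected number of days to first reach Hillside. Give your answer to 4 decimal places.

2.0000

Let t(s) be the expected number of days to first reach Hillside from state s, with t(Hillside) = 0. Conditioning on the first day:
t(Forest) = 1 + 0.25·t(Forest) + 0.25·t(Marsh)
t(Marsh) = 1 + 0.3·t(Forest) + 0.2·t(Marsh)
Solving: t(Forest) = 2.0000, t(Marsh) = 2.0000.
Expected days from Forest to Hillside: 2.0000.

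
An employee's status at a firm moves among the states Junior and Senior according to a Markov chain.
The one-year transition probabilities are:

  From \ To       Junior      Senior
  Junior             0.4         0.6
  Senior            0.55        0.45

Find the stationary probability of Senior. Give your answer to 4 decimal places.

Let the stationary distribution be π with π = πP and π_1 + π_2 = 1.
π_1 = 0.4·π_1 + 0.55·π_2
Solving with the normalization constraint gives π = (0.4783, 0.5217).
So the stationary probability of Senior is 0.5217.

0.5217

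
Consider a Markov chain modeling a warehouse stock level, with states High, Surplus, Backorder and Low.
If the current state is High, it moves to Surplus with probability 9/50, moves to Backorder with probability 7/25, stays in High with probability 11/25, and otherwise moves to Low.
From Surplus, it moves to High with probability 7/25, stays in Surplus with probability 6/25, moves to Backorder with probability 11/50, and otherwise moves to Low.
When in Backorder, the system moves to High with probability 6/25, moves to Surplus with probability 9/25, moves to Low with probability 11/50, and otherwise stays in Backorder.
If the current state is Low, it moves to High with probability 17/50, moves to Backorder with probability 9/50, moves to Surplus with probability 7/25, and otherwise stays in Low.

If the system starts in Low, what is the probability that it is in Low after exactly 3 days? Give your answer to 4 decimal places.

Propagate the distribution vector 3 days from Low.
After 0 days: (0.0000, 0.0000, 0.0000, 1.0000)
After 1 day: (0.3400, 0.2800, 0.1800, 0.2000)
After 2 days: (0.3392, 0.2492, 0.2252, 0.1864)
After 3 days: (0.3364, 0.2541, 0.2239, 0.1855)
P(in Low after 3 days) = 0.1855

0.1855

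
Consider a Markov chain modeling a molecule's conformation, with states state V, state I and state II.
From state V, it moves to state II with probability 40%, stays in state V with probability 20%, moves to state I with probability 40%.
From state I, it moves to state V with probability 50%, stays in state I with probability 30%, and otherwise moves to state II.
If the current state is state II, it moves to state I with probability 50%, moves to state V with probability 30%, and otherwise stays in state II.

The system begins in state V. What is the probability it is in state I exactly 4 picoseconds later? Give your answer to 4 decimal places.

0.3888

Propagate the distribution vector 4 picoseconds from state V.
After 0 picoseconds: (1.0000, 0.0000, 0.0000)
After 1 picosecond: (0.2000, 0.4000, 0.4000)
After 2 picoseconds: (0.3600, 0.4000, 0.2400)
After 3 picoseconds: (0.3440, 0.3840, 0.2720)
After 4 picoseconds: (0.3424, 0.3888, 0.2688)
P(in state I after 4 picoseconds) = 0.3888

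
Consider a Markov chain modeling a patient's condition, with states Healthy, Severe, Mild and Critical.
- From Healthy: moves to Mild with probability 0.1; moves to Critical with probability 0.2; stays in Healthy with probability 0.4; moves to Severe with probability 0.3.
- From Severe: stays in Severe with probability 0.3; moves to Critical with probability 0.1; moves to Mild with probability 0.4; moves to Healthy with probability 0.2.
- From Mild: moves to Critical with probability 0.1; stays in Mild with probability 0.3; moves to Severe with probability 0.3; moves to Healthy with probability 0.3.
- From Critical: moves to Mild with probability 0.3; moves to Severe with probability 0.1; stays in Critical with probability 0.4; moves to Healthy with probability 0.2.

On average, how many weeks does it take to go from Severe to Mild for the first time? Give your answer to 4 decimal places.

3.2558

Let t(s) be the expected number of weeks to first reach Mild from state s, with t(Mild) = 0. Conditioning on the first week:
t(Healthy) = 1 + 0.4·t(Healthy) + 0.3·t(Severe) + 0.2·t(Critical)
t(Severe) = 1 + 0.2·t(Healthy) + 0.3·t(Severe) + 0.1·t(Critical)
t(Critical) = 1 + 0.2·t(Healthy) + 0.1·t(Severe) + 0.4·t(Critical)
Solving: t(Healthy) = 4.5349, t(Severe) = 3.2558, t(Critical) = 3.7209.
Expected weeks from Severe to Mild: 3.2558.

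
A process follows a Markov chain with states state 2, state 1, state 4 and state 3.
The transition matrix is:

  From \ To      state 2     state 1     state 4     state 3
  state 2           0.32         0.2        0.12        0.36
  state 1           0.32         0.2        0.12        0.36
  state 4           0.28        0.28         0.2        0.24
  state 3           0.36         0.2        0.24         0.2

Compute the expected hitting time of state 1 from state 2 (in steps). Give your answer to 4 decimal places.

4.6840

Let t(s) be the expected number of steps to first reach state 1 from state s, with t(state 1) = 0. Conditioning on the first step:
t(state 2) = 1 + 0.32·t(state 2) + 0.12·t(state 4) + 0.36·t(state 3)
t(state 4) = 1 + 0.28·t(state 2) + 0.2·t(state 4) + 0.24·t(state 3)
t(state 3) = 1 + 0.36·t(state 2) + 0.24·t(state 4) + 0.2·t(state 3)
Solving: t(state 2) = 4.6840, t(state 4) = 4.2822, t(state 3) = 4.6425.
Expected steps from state 2 to state 1: 4.6840.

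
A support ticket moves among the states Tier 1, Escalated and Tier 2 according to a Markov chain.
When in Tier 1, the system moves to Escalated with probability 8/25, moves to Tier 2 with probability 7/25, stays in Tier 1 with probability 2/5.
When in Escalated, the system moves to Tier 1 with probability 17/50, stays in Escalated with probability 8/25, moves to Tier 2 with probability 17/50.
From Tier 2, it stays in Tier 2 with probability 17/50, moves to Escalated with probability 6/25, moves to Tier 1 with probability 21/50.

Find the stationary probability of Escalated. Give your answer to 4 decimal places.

Let the stationary distribution be π with π = πP and π_1 + π_2 + π_3 = 1.
π_1 = 0.4·π_1 + 0.34·π_2 + 0.42·π_3
π_2 = 0.32·π_1 + 0.32·π_2 + 0.24·π_3
Solving with the normalization constraint gives π = (0.3887, 0.2947, 0.3167).
So the stationary probability of Escalated is 0.2947.

0.2947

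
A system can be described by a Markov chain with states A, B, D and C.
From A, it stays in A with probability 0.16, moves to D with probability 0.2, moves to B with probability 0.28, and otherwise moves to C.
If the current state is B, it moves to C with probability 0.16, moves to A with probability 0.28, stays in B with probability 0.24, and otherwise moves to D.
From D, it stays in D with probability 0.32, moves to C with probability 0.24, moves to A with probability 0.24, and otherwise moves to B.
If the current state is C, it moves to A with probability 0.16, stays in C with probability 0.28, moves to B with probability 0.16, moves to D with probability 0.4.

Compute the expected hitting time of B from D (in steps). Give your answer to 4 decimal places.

Let t(s) be the expected number of steps to first reach B from state s, with t(B) = 0. Conditioning on the first step:
t(A) = 1 + 0.16·t(A) + 0.2·t(D) + 0.36·t(C)
t(D) = 1 + 0.24·t(A) + 0.32·t(D) + 0.24·t(C)
t(C) = 1 + 0.16·t(A) + 0.4·t(D) + 0.28·t(C)
Solving: t(A) = 4.5394, t(D) = 4.8748, t(C) = 5.1058.
Expected steps from D to B: 4.8748.

4.8748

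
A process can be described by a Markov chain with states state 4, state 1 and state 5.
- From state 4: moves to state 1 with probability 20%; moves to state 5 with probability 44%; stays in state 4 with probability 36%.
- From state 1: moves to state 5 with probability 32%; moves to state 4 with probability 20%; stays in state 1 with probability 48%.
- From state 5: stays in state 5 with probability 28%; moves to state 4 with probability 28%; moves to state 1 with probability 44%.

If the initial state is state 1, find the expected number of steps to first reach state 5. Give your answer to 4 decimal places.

Let t(s) be the expected number of steps to first reach state 5 from state s, with t(state 5) = 0. Conditioning on the first step:
t(state 4) = 1 + 0.36·t(state 4) + 0.2·t(state 1)
t(state 1) = 1 + 0.2·t(state 4) + 0.48·t(state 1)
Solving: t(state 4) = 2.4590, t(state 1) = 2.8689.
Expected steps from state 1 to state 5: 2.8689.

2.8689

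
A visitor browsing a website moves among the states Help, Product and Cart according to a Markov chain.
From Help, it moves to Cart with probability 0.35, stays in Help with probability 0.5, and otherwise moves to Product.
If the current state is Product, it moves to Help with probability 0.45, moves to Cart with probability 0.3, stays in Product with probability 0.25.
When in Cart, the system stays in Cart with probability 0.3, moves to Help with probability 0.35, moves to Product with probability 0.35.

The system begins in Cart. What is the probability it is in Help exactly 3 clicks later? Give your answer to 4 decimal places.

0.4401

Propagate the distribution vector 3 clicks from Cart.
After 0 clicks: (0.0000, 0.0000, 1.0000)
After 1 click: (0.3500, 0.3500, 0.3000)
After 2 clicks: (0.4375, 0.2450, 0.3175)
After 3 clicks: (0.4401, 0.2380, 0.3219)
P(in Help after 3 clicks) = 0.4401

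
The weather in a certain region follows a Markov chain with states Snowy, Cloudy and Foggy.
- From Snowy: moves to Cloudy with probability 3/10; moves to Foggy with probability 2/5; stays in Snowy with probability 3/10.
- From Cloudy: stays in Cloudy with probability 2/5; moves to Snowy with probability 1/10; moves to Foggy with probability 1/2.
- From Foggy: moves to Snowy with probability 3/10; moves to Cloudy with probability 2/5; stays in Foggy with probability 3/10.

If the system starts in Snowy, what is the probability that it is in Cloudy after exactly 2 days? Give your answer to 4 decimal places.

Sum over the intermediate state after 1 day:
P = P(Snowy→Snowy)·P(Snowy→Cloudy) + P(Snowy→Cloudy)·P(Cloudy→Cloudy) + P(Snowy→Foggy)·P(Foggy→Cloudy)
  = 0.3×0.3 + 0.3×0.4 + 0.4×0.4
  = 0.0900 + 0.1200 + 0.1600 = 0.3700

0.3700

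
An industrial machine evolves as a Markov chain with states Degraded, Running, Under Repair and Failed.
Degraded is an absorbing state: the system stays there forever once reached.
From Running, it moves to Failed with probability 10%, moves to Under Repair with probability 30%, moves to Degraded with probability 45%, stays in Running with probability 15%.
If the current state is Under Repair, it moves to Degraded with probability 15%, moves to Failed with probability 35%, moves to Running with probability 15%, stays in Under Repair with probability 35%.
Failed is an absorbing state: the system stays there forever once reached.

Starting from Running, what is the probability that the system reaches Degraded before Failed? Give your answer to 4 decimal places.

0.6650

Let h(s) be the probability of absorption at Degraded starting from transient state s. Then h(Degraded) = 1 and h(Failed) = 0. By first-step analysis:
h(Running) = 0.45·1 + 0.15·h(Running) + 0.3·h(Under Repair) + 0.1·0
h(Under Repair) = 0.15·1 + 0.15·h(Running) + 0.35·h(Under Repair) + 0.35·0
Solving: h(Running) = 0.6650, h(Under Repair) = 0.3842.
Starting from Running, the probability is 0.6650.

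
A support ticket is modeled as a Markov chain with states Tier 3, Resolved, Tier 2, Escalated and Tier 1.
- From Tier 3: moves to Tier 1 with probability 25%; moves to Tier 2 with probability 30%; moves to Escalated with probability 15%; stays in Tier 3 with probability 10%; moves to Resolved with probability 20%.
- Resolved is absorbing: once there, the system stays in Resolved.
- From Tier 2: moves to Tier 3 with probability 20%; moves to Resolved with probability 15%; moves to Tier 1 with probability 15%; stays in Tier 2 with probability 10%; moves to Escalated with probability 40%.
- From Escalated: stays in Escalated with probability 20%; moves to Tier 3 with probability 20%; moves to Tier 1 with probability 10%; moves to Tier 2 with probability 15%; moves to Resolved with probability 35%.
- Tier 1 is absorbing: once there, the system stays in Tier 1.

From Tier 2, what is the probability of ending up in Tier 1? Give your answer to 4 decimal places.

0.4128

Let h(s) be the probability of absorption at Tier 1 starting from transient state s. Then h(Tier 1) = 1 and h(Resolved) = 0. By first-step analysis:
h(Tier 3) = 0.1·h(Tier 3) + 0.2·0 + 0.3·h(Tier 2) + 0.15·h(Escalated) + 0.25·1
h(Tier 2) = 0.2·h(Tier 3) + 0.15·0 + 0.1·h(Tier 2) + 0.4·h(Escalated) + 0.15·1
h(Escalated) = 0.2·h(Tier 3) + 0.35·0 + 0.15·h(Tier 2) + 0.2·h(Escalated) + 0.1·1
Solving: h(Tier 3) = 0.4687, h(Tier 2) = 0.4128, h(Escalated) = 0.3196.
Starting from Tier 2, the probability is 0.4128.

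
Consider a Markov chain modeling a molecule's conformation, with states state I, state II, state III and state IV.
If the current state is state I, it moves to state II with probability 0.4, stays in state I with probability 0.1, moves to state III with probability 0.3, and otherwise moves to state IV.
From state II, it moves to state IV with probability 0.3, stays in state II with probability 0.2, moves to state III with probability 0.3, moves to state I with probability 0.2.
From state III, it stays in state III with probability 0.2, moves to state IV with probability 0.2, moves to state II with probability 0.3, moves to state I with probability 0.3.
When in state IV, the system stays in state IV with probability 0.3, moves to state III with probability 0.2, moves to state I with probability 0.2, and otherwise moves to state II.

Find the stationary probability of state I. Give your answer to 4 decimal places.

0.2045

Let the stationary distribution be π with π = πP and π_1 + π_2 + π_3 + π_4 = 1.
π_1 = 0.1·π_1 + 0.2·π_2 + 0.3·π_3 + 0.2·π_4
π_2 = 0.4·π_1 + 0.2·π_2 + 0.3·π_3 + 0.3·π_4
π_3 = 0.3·π_1 + 0.3·π_2 + 0.2·π_3 + 0.2·π_4
Solving with the normalization constraint gives π = (0.2045, 0.2913, 0.2496, 0.2546).
So the stationary probability of state I is 0.2045.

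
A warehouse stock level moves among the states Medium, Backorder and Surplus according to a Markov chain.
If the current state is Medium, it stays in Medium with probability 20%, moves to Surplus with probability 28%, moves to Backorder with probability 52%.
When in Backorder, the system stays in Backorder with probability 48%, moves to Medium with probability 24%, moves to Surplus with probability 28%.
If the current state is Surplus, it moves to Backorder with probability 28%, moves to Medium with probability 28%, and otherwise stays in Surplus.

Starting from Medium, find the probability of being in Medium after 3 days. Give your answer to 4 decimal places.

0.2433

Propagate the distribution vector 3 days from Medium.
After 0 days: (1.0000, 0.0000, 0.0000)
After 1 day: (0.2000, 0.5200, 0.2800)
After 2 days: (0.2432, 0.4320, 0.3248)
After 3 days: (0.2433, 0.4248, 0.3320)
P(in Medium after 3 days) = 0.2433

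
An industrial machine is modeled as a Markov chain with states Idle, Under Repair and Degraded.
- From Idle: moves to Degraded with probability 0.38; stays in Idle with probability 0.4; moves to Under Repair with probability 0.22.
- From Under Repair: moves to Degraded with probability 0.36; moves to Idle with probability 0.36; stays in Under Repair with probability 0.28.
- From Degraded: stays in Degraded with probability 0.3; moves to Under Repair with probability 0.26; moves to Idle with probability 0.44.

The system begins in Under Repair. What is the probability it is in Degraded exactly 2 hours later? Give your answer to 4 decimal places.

0.3456

Sum over the intermediate state after 1 hour:
P = P(Under Repair→Idle)·P(Idle→Degraded) + P(Under Repair→Under Repair)·P(Under Repair→Degraded) + P(Under Repair→Degraded)·P(Degraded→Degraded)
  = 0.36×0.38 + 0.28×0.36 + 0.36×0.3
  = 0.1368 + 0.1008 + 0.1080 = 0.3456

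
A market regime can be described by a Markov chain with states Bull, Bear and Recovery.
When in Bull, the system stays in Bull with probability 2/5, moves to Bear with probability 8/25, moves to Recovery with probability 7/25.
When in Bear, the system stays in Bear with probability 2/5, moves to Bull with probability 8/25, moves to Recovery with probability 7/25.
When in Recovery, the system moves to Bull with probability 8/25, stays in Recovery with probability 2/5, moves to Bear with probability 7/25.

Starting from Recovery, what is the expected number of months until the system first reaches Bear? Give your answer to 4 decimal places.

3.4024

Let t(s) be the expected number of months to first reach Bear from state s, with t(Bear) = 0. Conditioning on the first month:
t(Bull) = 1 + 0.4·t(Bull) + 0.28·t(Recovery)
t(Recovery) = 1 + 0.32·t(Bull) + 0.4·t(Recovery)
Solving: t(Bull) = 3.2544, t(Recovery) = 3.4024.
Expected months from Recovery to Bear: 3.4024.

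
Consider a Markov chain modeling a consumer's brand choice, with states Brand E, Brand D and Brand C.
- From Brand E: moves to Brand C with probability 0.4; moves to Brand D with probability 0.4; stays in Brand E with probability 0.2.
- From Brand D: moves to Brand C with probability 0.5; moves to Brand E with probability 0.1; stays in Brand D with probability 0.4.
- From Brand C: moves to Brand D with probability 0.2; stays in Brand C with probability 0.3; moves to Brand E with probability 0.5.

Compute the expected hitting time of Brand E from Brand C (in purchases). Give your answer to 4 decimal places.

Let t(s) be the expected number of purchases to first reach Brand E from state s, with t(Brand E) = 0. Conditioning on the first purchase:
t(Brand D) = 1 + 0.4·t(Brand D) + 0.5·t(Brand C)
t(Brand C) = 1 + 0.2·t(Brand D) + 0.3·t(Brand C)
Solving: t(Brand D) = 3.7500, t(Brand C) = 2.5000.
Expected purchases from Brand C to Brand E: 2.5000.

2.5000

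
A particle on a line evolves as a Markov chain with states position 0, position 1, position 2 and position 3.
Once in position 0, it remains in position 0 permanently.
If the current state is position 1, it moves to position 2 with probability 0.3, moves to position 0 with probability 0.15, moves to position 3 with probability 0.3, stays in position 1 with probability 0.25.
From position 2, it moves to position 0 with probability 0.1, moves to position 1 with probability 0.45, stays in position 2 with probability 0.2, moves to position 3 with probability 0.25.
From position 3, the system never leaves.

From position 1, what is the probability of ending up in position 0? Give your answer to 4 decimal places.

0.3226

Let h(s) be the probability of absorption at position 0 starting from transient state s. Then h(position 0) = 1 and h(position 3) = 0. By first-step analysis:
h(position 1) = 0.15·1 + 0.25·h(position 1) + 0.3·h(position 2) + 0.3·0
h(position 2) = 0.1·1 + 0.45·h(position 1) + 0.2·h(position 2) + 0.25·0
Solving: h(position 1) = 0.3226, h(position 2) = 0.3065.
Starting from position 1, the probability is 0.3226.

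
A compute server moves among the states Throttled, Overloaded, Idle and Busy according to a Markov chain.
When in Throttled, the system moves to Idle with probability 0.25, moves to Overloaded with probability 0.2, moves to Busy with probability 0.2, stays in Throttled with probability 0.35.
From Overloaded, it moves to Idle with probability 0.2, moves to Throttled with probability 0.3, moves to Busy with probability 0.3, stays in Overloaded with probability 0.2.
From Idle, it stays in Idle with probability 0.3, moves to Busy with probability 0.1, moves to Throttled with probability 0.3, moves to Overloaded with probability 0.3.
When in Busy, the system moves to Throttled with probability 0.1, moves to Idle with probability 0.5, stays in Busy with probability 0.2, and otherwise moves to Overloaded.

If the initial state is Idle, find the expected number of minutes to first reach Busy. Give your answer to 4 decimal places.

Let t(s) be the expected number of minutes to first reach Busy from state s, with t(Busy) = 0. Conditioning on the first minute:
t(Throttled) = 1 + 0.35·t(Throttled) + 0.2·t(Overloaded) + 0.25·t(Idle)
t(Overloaded) = 1 + 0.3·t(Throttled) + 0.2·t(Overloaded) + 0.2·t(Idle)
t(Idle) = 1 + 0.3·t(Throttled) + 0.3·t(Overloaded) + 0.3·t(Idle)
Solving: t(Throttled) = 5.0663, t(Overloaded) = 4.5358, t(Idle) = 5.5438.
Expected minutes from Idle to Busy: 5.5438.

5.5438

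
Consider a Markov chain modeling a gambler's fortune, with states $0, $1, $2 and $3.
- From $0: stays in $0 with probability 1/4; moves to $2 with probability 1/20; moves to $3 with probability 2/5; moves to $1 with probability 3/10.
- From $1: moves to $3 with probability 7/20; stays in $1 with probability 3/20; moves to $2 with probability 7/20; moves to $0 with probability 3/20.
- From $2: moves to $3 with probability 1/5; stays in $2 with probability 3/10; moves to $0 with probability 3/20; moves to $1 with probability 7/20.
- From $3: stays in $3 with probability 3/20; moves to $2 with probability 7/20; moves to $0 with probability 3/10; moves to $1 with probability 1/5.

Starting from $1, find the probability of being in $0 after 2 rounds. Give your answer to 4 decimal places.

0.2175

Propagate the distribution vector 2 rounds from $1.
After 0 rounds: (0.0000, 1.0000, 0.0000, 0.0000)
After 1 round: (0.1500, 0.1500, 0.3500, 0.3500)
After 2 rounds: (0.2175, 0.2600, 0.2875, 0.2350)
P(in $0 after 2 rounds) = 0.2175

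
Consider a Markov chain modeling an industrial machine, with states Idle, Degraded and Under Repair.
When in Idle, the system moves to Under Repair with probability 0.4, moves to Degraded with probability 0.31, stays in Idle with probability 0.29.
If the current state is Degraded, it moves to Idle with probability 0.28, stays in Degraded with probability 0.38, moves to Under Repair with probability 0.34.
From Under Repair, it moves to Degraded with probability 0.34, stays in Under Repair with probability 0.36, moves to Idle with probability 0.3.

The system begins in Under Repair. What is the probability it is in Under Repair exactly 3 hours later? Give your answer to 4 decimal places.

0.3647

Propagate the distribution vector 3 hours from Under Repair.
After 0 hours: (0.0000, 0.0000, 1.0000)
After 1 hour: (0.3000, 0.3400, 0.3600)
After 2 hours: (0.2902, 0.3446, 0.3652)
After 3 hours: (0.2902, 0.3451, 0.3647)
P(in Under Repair after 3 hours) = 0.3647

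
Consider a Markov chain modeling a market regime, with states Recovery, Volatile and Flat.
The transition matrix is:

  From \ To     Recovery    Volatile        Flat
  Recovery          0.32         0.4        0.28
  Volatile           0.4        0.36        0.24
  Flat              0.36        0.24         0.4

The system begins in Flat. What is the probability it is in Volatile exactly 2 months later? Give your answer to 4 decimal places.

Sum over the intermediate state after 1 month:
P = P(Flat→Recovery)·P(Recovery→Volatile) + P(Flat→Volatile)·P(Volatile→Volatile) + P(Flat→Flat)·P(Flat→Volatile)
  = 0.36×0.4 + 0.24×0.36 + 0.4×0.24
  = 0.1440 + 0.0864 + 0.0960 = 0.3264

0.3264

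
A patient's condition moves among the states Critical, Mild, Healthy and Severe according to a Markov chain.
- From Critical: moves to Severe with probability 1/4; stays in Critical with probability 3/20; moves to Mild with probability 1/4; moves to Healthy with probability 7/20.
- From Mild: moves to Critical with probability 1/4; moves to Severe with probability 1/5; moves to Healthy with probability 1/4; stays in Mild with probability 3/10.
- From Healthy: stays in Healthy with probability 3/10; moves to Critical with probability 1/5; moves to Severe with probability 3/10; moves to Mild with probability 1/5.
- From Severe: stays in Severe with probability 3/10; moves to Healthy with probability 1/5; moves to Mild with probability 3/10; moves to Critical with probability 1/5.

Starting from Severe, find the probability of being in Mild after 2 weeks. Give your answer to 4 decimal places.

0.2700

Propagate the distribution vector 2 weeks from Severe.
After 0 weeks: (0.0000, 0.0000, 0.0000, 1.0000)
After 1 week: (0.2000, 0.3000, 0.2000, 0.3000)
After 2 weeks: (0.2050, 0.2700, 0.2650, 0.2600)
P(in Mild after 2 weeks) = 0.2700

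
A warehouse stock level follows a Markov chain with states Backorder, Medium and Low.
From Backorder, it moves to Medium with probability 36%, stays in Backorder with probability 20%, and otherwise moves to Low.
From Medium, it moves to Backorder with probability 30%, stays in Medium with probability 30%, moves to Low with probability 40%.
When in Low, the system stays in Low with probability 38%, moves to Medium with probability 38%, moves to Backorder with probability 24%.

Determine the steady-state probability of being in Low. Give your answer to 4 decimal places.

Let the stationary distribution be π with π = πP and π_1 + π_2 + π_3 = 1.
π_1 = 0.2·π_1 + 0.3·π_2 + 0.24·π_3
π_2 = 0.36·π_1 + 0.3·π_2 + 0.38·π_3
Solving with the normalization constraint gives π = (0.2508, 0.3472, 0.4020).
So the stationary probability of Low is 0.4020.

0.4020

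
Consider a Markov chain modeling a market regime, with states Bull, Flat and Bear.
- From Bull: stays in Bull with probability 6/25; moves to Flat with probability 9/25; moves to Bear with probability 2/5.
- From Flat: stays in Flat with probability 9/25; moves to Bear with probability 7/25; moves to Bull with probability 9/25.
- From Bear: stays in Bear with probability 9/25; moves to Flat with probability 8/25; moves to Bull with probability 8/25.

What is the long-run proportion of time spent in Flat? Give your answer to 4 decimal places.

Let the stationary distribution be π with π = πP and π_1 + π_2 + π_3 = 1.
π_1 = 0.24·π_1 + 0.36·π_2 + 0.32·π_3
π_2 = 0.36·π_1 + 0.36·π_2 + 0.32·π_3
Solving with the normalization constraint gives π = (0.3091, 0.3462, 0.3447).
So the stationary probability of Flat is 0.3462.

0.3462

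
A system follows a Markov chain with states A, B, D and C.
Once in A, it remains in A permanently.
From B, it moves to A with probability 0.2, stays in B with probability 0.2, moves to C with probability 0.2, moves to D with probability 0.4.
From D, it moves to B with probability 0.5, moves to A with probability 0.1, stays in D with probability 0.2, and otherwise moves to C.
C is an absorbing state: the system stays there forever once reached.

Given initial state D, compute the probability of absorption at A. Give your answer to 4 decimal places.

0.4091

Let h(s) be the probability of absorption at A starting from transient state s. Then h(A) = 1 and h(C) = 0. By first-step analysis:
h(B) = 0.2·1 + 0.2·h(B) + 0.4·h(D) + 0.2·0
h(D) = 0.1·1 + 0.5·h(B) + 0.2·h(D) + 0.2·0
Solving: h(B) = 0.4545, h(D) = 0.4091.
Starting from D, the probability is 0.4091.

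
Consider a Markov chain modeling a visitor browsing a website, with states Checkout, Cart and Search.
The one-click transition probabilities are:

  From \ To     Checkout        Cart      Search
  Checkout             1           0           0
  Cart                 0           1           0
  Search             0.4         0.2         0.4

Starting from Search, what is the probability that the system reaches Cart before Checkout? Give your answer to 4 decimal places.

0.3333

Let h(s) be the probability of absorption at Cart starting from transient state s. Then h(Cart) = 1 and h(Checkout) = 0. By first-step analysis:
h(Search) = 0.4·0 + 0.2·1 + 0.4·h(Search)
Solving: h(Search) = 0.3333.
Starting from Search, the probability is 0.3333.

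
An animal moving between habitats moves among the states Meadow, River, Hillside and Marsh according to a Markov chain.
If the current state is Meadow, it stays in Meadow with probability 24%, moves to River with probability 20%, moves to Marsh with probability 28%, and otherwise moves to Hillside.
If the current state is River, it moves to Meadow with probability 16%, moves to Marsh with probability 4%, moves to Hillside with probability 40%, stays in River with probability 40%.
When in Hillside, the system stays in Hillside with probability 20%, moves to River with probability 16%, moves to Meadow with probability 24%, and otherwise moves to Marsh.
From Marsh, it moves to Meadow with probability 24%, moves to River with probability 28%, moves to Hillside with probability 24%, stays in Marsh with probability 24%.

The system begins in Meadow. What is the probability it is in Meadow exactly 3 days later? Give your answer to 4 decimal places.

0.2199

Propagate the distribution vector 3 days from Meadow.
After 0 days: (1.0000, 0.0000, 0.0000, 0.0000)
After 1 day: (0.2400, 0.2000, 0.2800, 0.2800)
After 2 days: (0.2240, 0.2512, 0.2704, 0.2544)
After 3 days: (0.2199, 0.2598, 0.2783, 0.2420)
P(in Meadow after 3 days) = 0.2199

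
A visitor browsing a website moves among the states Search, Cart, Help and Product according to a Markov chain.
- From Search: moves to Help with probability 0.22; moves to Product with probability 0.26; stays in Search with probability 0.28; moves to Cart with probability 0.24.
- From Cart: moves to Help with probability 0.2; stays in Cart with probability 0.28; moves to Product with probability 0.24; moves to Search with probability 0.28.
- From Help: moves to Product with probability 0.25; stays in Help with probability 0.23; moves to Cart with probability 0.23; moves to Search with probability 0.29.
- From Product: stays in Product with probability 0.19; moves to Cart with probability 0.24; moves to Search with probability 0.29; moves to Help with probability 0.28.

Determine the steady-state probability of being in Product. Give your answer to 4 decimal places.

Let the stationary distribution be π with π = πP and π_1 + π_2 + π_3 + π_4 = 1.
π_1 = 0.28·π_1 + 0.28·π_2 + 0.29·π_3 + 0.29·π_4
π_2 = 0.24·π_1 + 0.28·π_2 + 0.23·π_3 + 0.24·π_4
π_3 = 0.22·π_1 + 0.2·π_2 + 0.23·π_3 + 0.28·π_4
Solving with the normalization constraint gives π = (0.2847, 0.2476, 0.2315, 0.2362).
So the stationary probability of Product is 0.2362.

0.2362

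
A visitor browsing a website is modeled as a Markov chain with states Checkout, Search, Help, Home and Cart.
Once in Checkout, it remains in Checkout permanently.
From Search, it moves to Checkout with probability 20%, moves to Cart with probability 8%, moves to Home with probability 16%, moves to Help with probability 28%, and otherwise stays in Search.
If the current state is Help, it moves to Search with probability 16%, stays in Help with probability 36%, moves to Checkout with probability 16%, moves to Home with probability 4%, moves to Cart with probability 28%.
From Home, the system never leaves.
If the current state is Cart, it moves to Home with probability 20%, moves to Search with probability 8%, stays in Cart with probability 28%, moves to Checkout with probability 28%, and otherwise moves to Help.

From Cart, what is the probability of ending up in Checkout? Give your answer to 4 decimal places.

Let h(s) be the probability of absorption at Checkout starting from transient state s. Then h(Checkout) = 1 and h(Home) = 0. By first-step analysis:
h(Search) = 0.2·1 + 0.28·h(Search) + 0.28·h(Help) + 0.16·0 + 0.08·h(Cart)
h(Help) = 0.16·1 + 0.16·h(Search) + 0.36·h(Help) + 0.04·0 + 0.28·h(Cart)
h(Cart) = 0.28·1 + 0.08·h(Search) + 0.16·h(Help) + 0.2·0 + 0.28·h(Cart)
Solving: h(Search) = 0.6035, h(Help) = 0.6650, h(Cart) = 0.6037.
Starting from Cart, the probability is 0.6037.

0.6037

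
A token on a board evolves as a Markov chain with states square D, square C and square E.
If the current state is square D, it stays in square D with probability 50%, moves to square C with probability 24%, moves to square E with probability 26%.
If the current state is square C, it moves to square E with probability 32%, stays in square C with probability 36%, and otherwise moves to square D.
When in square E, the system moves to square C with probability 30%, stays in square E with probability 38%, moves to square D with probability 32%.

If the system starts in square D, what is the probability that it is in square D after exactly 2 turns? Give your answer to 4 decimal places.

Sum over the intermediate state after 1 turn:
P = P(square D→square D)·P(square D→square D) + P(square D→square C)·P(square C→square D) + P(square D→square E)·P(square E→square D)
  = 0.5×0.5 + 0.24×0.32 + 0.26×0.32
  = 0.2500 + 0.0768 + 0.0832 = 0.4100

0.4100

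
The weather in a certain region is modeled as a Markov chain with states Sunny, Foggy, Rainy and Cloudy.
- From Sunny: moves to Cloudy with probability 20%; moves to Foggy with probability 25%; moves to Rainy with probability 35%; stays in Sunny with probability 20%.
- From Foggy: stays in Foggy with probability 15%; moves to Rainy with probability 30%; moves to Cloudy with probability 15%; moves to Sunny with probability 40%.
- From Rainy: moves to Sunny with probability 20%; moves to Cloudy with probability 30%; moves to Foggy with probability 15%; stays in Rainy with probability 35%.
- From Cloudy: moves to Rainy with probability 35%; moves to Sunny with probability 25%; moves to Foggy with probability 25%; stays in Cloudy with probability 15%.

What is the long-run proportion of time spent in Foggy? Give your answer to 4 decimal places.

0.1963

Let the stationary distribution be π with π = πP and π_1 + π_2 + π_3 + π_4 = 1.
π_1 = 0.2·π_1 + 0.4·π_2 + 0.2·π_3 + 0.25·π_4
π_2 = 0.25·π_1 + 0.15·π_2 + 0.15·π_3 + 0.25·π_4
π_3 = 0.35·π_1 + 0.3·π_2 + 0.35·π_3 + 0.35·π_4
Solving with the normalization constraint gives π = (0.2499, 0.1963, 0.3402, 0.2135).
So the stationary probability of Foggy is 0.1963.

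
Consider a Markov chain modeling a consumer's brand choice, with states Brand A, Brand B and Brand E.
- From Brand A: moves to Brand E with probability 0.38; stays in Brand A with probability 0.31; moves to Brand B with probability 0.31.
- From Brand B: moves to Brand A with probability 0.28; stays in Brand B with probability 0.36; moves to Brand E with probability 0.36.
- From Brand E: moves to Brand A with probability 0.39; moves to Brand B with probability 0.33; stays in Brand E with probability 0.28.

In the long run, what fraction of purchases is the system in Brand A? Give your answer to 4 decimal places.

0.3271

Let the stationary distribution be π with π = πP and π_1 + π_2 + π_3 = 1.
π_1 = 0.31·π_1 + 0.28·π_2 + 0.39·π_3
π_2 = 0.31·π_1 + 0.36·π_2 + 0.33·π_3
Solving with the normalization constraint gives π = (0.3271, 0.3335, 0.3394).
So the stationary probability of Brand A is 0.3271.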